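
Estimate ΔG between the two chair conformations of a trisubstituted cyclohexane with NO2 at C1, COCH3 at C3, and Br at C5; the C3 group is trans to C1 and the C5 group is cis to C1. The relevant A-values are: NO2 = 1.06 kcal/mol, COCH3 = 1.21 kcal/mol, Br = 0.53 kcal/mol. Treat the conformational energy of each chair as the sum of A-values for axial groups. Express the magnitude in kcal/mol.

0.38 kcal/mol

Chair I (nitro axial, acetyl equatorial, bromo axial): E = 1.59 kcal/mol.
Chair II (nitro equatorial, acetyl axial, bromo equatorial): E = 1.21 kcal/mol.
ΔE = 1.59 − 1.21 = 0.38 kcal/mol; chair II is more stable.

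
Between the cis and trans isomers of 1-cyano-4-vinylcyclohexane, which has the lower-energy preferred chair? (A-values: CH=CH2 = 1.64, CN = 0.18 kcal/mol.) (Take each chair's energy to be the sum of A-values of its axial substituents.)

trans

At 1,4 positions (parity opposite): cis → (a,e or e,a); trans → (e,e or a,a).
Best chair for cis: E = 0.18 kcal/mol; best chair for trans: E = 0.00 kcal/mol.
The trans isomer is lower by 0.18 kcal/mol.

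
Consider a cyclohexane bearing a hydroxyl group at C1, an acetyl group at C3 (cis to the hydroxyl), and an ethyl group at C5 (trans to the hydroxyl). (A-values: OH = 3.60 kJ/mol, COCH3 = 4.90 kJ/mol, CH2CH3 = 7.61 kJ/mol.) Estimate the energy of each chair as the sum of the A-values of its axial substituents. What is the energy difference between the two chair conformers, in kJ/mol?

0.89 kJ/mol

Chair I (hydroxyl axial, acetyl axial, ethyl equatorial): E = 8.50 kJ/mol.
Chair II (hydroxyl equatorial, acetyl equatorial, ethyl axial): E = 7.61 kJ/mol.
ΔE = 8.50 − 7.61 = 0.89 kJ/mol; chair II is more stable.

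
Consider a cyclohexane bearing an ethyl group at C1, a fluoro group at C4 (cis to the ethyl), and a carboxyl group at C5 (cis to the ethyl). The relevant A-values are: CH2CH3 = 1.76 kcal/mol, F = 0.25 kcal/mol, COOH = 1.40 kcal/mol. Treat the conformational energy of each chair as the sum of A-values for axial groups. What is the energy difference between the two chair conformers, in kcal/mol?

2.91 kcal/mol

Chair I (ethyl axial, fluoro equatorial, carboxyl axial): E = 3.16 kcal/mol.
Chair II (ethyl equatorial, fluoro axial, carboxyl equatorial): E = 0.25 kcal/mol.
ΔE = 3.16 − 0.25 = 2.91 kcal/mol; chair II is more stable.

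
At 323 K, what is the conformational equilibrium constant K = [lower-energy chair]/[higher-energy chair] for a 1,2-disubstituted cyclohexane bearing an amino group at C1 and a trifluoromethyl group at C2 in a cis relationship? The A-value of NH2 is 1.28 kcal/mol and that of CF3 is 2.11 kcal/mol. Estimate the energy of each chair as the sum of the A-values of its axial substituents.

K ≈ 3.64

C1 and C2 have opposite parity, so for the cis isomer the two substituents are one axial and one equatorial in each chair.
Chair I (amino axial, trifluoromethyl equatorial): E = 1.28 kcal/mol; chair II (amino equatorial, trifluoromethyl axial): E = 2.11 kcal/mol.
ΔG = 0.83 kcal/mol between the two chairs.
K = exp(ΔG/RT) with R = 1.987×10⁻³ kcal mol⁻¹ K⁻¹ and T = 323 K gives K ≈ 3.64.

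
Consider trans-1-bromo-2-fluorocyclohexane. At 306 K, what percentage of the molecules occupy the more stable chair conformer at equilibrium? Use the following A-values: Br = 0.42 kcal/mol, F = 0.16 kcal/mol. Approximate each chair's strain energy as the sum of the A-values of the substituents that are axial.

72.2%

C1 and C2 have opposite parity, so for the trans isomer the two substituents are e,e in one chair and a,a in the other.
Chair I (bromo axial, fluoro axial): E = 0.58 kcal/mol; chair II (bromo equatorial, fluoro equatorial): E = 0.00 kcal/mol.
ΔG = 0.58 kcal/mol between the two chairs.
K = exp(ΔG/RT) with R = 1.987×10⁻³ kcal mol⁻¹ K⁻¹ and T = 306 K gives K ≈ 2.6.
Fraction in the lower-energy chair = K/(K+1) = 72.2%.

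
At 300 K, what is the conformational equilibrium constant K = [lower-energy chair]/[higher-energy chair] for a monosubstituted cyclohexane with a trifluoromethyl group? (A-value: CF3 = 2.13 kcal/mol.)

K ≈ 35.6

One chair has the trifluoromethyl group axial (E = 2.13 kcal/mol) and the other has it equatorial (E = 0).
ΔG = 2.13 kcal/mol between the two chairs.
K = exp(ΔG/RT) with R = 1.987×10⁻³ kcal mol⁻¹ K⁻¹ and T = 300 K gives K ≈ 35.6.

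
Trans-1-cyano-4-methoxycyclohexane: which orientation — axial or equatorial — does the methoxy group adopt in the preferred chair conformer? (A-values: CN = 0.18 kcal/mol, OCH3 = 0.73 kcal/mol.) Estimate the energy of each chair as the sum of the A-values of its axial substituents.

equatorial

C1 and C4 have opposite parity, so for the trans isomer the two substituents are e,e in one chair and a,a in the other.
Chair I (cyano axial, methoxy axial): E = 0.91 kcal/mol.
Chair II (cyano equatorial, methoxy equatorial): E = 0.00 kcal/mol.
Chair II is the more stable (lower-energy) conformer, and in that chair the methoxy group is equatorial.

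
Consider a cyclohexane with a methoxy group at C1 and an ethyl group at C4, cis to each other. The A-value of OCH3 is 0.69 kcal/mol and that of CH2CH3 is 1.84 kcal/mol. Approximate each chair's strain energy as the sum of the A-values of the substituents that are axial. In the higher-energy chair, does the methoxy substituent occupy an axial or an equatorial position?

equatorial

C1 and C4 have opposite parity, so for the cis isomer the two substituents are one axial and one equatorial in each chair.
Chair I (methoxy axial, ethyl equatorial): E = 0.69 kcal/mol.
Chair II (methoxy equatorial, ethyl axial): E = 1.84 kcal/mol.
Chair II is the less stable (higher-energy) conformer, and in that chair the methoxy group is equatorial.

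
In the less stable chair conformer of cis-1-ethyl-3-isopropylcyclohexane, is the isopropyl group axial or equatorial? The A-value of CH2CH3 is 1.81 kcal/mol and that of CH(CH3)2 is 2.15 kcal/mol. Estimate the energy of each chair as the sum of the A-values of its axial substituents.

axial

C1 and C3 have the same parity, so for the cis isomer the two substituents are e,e in one chair and a,a in the other.
Chair I (ethyl axial, isopropyl axial): E = 3.96 kcal/mol.
Chair II (ethyl equatorial, isopropyl equatorial): E = 0.00 kcal/mol.
Chair I is the less stable (higher-energy) conformer, and in that chair the isopropyl group is axial.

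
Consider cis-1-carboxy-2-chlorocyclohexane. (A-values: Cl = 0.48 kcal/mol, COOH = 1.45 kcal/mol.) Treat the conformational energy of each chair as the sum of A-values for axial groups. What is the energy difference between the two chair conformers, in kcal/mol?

0.97 kcal/mol

C1 and C2 have opposite parity, so for the cis isomer the two substituents are one axial and one equatorial in each chair.
Chair I (chloro axial, carboxyl equatorial): E = 0.48 kcal/mol.
Chair II (chloro equatorial, carboxyl axial): E = 1.45 kcal/mol.
ΔE = 1.45 − 0.48 = 0.97 kcal/mol; chair I is more stable.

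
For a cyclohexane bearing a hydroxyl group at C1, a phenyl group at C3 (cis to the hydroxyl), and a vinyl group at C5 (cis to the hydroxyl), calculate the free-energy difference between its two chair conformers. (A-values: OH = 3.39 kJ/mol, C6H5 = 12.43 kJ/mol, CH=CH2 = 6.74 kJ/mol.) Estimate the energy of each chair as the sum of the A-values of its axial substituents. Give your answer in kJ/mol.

22.56 kJ/mol

Chair I (hydroxyl axial, phenyl axial, vinyl axial): E = 22.56 kJ/mol.
Chair II (hydroxyl equatorial, phenyl equatorial, vinyl equatorial): E = 0.00 kJ/mol.
ΔE = 22.56 − 0.00 = 22.56 kJ/mol; chair II is more stable.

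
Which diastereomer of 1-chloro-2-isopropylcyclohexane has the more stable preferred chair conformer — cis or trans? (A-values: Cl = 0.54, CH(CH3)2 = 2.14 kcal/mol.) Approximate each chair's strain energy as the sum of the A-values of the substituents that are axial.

trans

At 1,2 positions (parity opposite): cis → (a,e or e,a); trans → (e,e or a,a).
Best chair for cis: E = 0.54 kcal/mol; best chair for trans: E = 0.00 kcal/mol.
The trans isomer is lower by 0.54 kcal/mol.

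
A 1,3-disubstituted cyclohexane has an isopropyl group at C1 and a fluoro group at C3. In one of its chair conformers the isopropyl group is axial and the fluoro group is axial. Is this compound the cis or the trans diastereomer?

cis

C1 and C3 have the same parity, so their axial bonds point in the same direction.
With same-parity carbons, two substituents on the same face are both axial or both equatorial; opposite faces give one of each.
Here the groups are axial/axial → same face → cis.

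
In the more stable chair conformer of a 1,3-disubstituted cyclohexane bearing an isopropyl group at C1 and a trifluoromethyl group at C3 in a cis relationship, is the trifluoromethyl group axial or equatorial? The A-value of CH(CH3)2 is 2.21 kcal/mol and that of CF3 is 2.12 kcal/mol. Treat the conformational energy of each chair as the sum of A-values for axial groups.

C1 and C3 have the same parity, so for the cis isomer the two substituents are e,e in one chair and a,a in the other.
Chair I (isopropyl axial, trifluoromethyl axial): E = 4.33 kcal/mol.
Chair II (isopropyl equatorial, trifluoromethyl equatorial): E = 0.00 kcal/mol.
Chair II is the more stable (lower-energy) conformer, and in that chair the trifluoromethyl group is equatorial.

equatorial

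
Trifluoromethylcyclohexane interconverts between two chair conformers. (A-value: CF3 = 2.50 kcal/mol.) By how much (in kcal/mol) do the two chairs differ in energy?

A monosubstituted cyclohexane has one chair with the trifluoromethyl group axial (E = A = 2.50 kcal/mol) and one with it equatorial (E = 0).
ΔE = 2.50 − 0 = 2.50 kcal/mol.

2.50 kcal/mol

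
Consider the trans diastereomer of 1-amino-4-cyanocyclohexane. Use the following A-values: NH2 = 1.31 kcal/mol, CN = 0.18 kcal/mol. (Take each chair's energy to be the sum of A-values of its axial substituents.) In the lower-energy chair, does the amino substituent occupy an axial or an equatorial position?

C1 and C4 have opposite parity, so for the trans isomer the two substituents are e,e in one chair and a,a in the other.
Chair I (amino axial, cyano axial): E = 1.49 kcal/mol.
Chair II (amino equatorial, cyano equatorial): E = 0.00 kcal/mol.
Chair II is the more stable (lower-energy) conformer, and in that chair the amino group is equatorial.

equatorial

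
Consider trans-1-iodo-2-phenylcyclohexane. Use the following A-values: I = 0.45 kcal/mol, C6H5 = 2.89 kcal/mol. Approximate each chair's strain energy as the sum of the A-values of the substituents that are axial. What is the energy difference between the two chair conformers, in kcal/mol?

3.34 kcal/mol

C1 and C2 have opposite parity, so for the trans isomer the two substituents are e,e in one chair and a,a in the other.
Chair I (iodo axial, phenyl axial): E = 3.34 kcal/mol.
Chair II (iodo equatorial, phenyl equatorial): E = 0.00 kcal/mol.
ΔE = 3.34 − 0.00 = 3.34 kcal/mol; chair II is more stable.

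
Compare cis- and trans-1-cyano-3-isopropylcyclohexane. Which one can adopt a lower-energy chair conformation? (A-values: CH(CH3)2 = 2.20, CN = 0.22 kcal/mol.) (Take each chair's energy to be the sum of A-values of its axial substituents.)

cis

At 1,3 positions (parity same): cis → (e,e or a,a); trans → (a,e or e,a).
Best chair for cis: E = 0.00 kcal/mol; best chair for trans: E = 0.22 kcal/mol.
The cis isomer is lower by 0.22 kcal/mol.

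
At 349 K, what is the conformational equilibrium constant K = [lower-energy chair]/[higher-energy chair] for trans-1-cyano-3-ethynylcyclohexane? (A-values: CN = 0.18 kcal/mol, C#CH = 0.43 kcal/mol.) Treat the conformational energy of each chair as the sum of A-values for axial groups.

C1 and C3 have the same parity, so for the trans isomer the two substituents are one axial and one equatorial in each chair.
Chair I (cyano axial, ethynyl equatorial): E = 0.18 kcal/mol; chair II (cyano equatorial, ethynyl axial): E = 0.43 kcal/mol.
ΔG = 0.25 kcal/mol between the two chairs.
K = exp(ΔG/RT) with R = 1.987×10⁻³ kcal mol⁻¹ K⁻¹ and T = 349 K gives K ≈ 1.43.

K ≈ 1.43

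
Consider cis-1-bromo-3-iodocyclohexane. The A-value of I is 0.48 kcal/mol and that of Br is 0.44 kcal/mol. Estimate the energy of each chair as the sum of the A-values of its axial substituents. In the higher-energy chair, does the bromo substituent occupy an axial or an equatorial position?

C1 and C3 have the same parity, so for the cis isomer the two substituents are e,e in one chair and a,a in the other.
Chair I (iodo axial, bromo axial): E = 0.92 kcal/mol.
Chair II (iodo equatorial, bromo equatorial): E = 0.00 kcal/mol.
Chair I is the less stable (higher-energy) conformer, and in that chair the bromo group is axial.

axial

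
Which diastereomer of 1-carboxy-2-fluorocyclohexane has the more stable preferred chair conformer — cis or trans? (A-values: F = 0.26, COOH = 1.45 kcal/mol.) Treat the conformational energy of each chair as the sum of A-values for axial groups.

At 1,2 positions (parity opposite): cis → (a,e or e,a); trans → (e,e or a,a).
Best chair for cis: E = 0.26 kcal/mol; best chair for trans: E = 0.00 kcal/mol.
The trans isomer is lower by 0.26 kcal/mol.

trans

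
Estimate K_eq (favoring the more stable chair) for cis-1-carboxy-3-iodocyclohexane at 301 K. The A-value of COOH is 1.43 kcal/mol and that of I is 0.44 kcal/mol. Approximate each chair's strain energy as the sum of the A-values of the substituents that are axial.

C1 and C3 have the same parity, so for the cis isomer the two substituents are e,e in one chair and a,a in the other.
Chair I (carboxyl axial, iodo axial): E = 1.87 kcal/mol; chair II (carboxyl equatorial, iodo equatorial): E = 0.00 kcal/mol.
ΔG = 1.87 kcal/mol between the two chairs.
K = exp(ΔG/RT) with R = 1.987×10⁻³ kcal mol⁻¹ K⁻¹ and T = 301 K gives K ≈ 22.8.

K ≈ 22.8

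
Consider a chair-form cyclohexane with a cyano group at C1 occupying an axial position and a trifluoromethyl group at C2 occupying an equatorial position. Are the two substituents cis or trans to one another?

cis

C1 and C2 have opposite parity, so their axial bonds point in opposite directions.
With opposite-parity carbons, two substituents on the same face are one axial and one equatorial; opposite faces give both axial or both equatorial.
Here the groups are axial/equatorial → same face → cis.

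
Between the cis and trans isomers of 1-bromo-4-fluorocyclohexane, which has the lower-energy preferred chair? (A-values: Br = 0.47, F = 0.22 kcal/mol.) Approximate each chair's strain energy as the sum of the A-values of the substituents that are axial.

At 1,4 positions (parity opposite): cis → (a,e or e,a); trans → (e,e or a,a).
Best chair for cis: E = 0.22 kcal/mol; best chair for trans: E = 0.00 kcal/mol.
The trans isomer is lower by 0.22 kcal/mol.

trans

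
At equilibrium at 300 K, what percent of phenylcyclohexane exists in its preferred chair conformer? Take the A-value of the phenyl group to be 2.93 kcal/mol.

One chair has the phenyl group axial (E = 2.93 kcal/mol) and the other has it equatorial (E = 0).
ΔG = 2.93 kcal/mol between the two chairs.
K = exp(ΔG/RT) with R = 1.987×10⁻³ kcal mol⁻¹ K⁻¹ and T = 300 K gives K ≈ 136.
Fraction in the lower-energy chair = K/(K+1) = 99.3%.

99.3%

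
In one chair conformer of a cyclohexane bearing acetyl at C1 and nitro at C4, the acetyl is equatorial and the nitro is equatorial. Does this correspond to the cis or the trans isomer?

C1 and C4 have opposite parity, so their axial bonds point in opposite directions.
With opposite-parity carbons, two substituents on the same face are one axial and one equatorial; opposite faces give both axial or both equatorial.
Here the groups are equatorial/equatorial → opposite face → trans.

trans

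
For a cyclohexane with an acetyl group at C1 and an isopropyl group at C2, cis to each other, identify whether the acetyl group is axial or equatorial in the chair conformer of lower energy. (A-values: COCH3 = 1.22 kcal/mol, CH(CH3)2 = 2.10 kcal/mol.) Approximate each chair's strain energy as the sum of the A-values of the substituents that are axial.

C1 and C2 have opposite parity, so for the cis isomer the two substituents are one axial and one equatorial in each chair.
Chair I (acetyl axial, isopropyl equatorial): E = 1.22 kcal/mol.
Chair II (acetyl equatorial, isopropyl axial): E = 2.10 kcal/mol.
Chair I is the more stable (lower-energy) conformer, and in that chair the acetyl group is axial.

axial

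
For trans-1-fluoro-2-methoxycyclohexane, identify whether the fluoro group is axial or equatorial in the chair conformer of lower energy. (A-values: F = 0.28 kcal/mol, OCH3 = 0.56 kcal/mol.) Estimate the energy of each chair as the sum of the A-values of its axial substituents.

C1 and C2 have opposite parity, so for the trans isomer the two substituents are e,e in one chair and a,a in the other.
Chair I (fluoro axial, methoxy axial): E = 0.84 kcal/mol.
Chair II (fluoro equatorial, methoxy equatorial): E = 0.00 kcal/mol.
Chair II is the more stable (lower-energy) conformer, and in that chair the fluoro group is equatorial.

equatorial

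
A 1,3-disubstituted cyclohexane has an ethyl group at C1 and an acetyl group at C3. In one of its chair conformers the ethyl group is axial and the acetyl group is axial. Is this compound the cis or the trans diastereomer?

cis

C1 and C3 have the same parity, so their axial bonds point in the same direction.
With same-parity carbons, two substituents on the same face are both axial or both equatorial; opposite faces give one of each.
Here the groups are axial/axial → same face → cis.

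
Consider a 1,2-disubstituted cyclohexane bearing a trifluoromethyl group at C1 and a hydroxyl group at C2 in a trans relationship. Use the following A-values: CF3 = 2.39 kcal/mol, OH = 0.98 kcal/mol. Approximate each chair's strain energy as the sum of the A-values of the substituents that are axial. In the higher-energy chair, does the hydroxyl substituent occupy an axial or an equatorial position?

C1 and C2 have opposite parity, so for the trans isomer the two substituents are e,e in one chair and a,a in the other.
Chair I (trifluoromethyl axial, hydroxyl axial): E = 3.37 kcal/mol.
Chair II (trifluoromethyl equatorial, hydroxyl equatorial): E = 0.00 kcal/mol.
Chair I is the less stable (higher-energy) conformer, and in that chair the hydroxyl group is axial.

axial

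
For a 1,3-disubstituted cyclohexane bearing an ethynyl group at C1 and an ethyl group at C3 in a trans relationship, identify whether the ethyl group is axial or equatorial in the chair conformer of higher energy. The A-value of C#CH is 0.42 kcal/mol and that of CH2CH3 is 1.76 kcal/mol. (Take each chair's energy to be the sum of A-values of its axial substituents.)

axial

C1 and C3 have the same parity, so for the trans isomer the two substituents are one axial and one equatorial in each chair.
Chair I (ethynyl axial, ethyl equatorial): E = 0.42 kcal/mol.
Chair II (ethynyl equatorial, ethyl axial): E = 1.76 kcal/mol.
Chair II is the less stable (higher-energy) conformer, and in that chair the ethyl group is axial.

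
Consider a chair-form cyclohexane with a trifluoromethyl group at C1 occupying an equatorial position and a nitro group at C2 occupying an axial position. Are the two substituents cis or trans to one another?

C1 and C2 have opposite parity, so their axial bonds point in opposite directions.
With opposite-parity carbons, two substituents on the same face are one axial and one equatorial; opposite faces give both axial or both equatorial.
Here the groups are equatorial/axial → same face → cis.

cis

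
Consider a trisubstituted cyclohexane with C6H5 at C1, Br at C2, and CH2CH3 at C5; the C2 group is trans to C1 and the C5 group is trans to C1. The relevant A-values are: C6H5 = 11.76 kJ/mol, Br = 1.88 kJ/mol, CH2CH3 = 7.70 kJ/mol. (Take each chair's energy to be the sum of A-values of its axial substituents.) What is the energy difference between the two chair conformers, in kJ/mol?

Chair I (phenyl axial, bromo axial, ethyl equatorial): E = 13.64 kJ/mol.
Chair II (phenyl equatorial, bromo equatorial, ethyl axial): E = 7.70 kJ/mol.
ΔE = 13.64 − 7.70 = 5.94 kJ/mol; chair II is more stable.

5.94 kJ/mol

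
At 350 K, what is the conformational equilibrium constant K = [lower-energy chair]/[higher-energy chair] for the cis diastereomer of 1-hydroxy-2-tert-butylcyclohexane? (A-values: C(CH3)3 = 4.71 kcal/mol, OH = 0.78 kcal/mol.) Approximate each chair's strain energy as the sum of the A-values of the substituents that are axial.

C1 and C2 have opposite parity, so for the cis isomer the two substituents are one axial and one equatorial in each chair.
Chair I (tert-butyl axial, hydroxyl equatorial): E = 4.71 kcal/mol; chair II (tert-butyl equatorial, hydroxyl axial): E = 0.78 kcal/mol.
ΔG = 3.93 kcal/mol between the two chairs.
K = exp(ΔG/RT) with R = 1.987×10⁻³ kcal mol⁻¹ K⁻¹ and T = 350 K gives K ≈ 285.

K ≈ 285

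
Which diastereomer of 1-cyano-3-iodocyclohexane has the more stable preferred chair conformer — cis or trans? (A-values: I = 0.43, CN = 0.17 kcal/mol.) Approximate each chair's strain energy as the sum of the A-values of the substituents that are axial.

At 1,3 positions (parity same): cis → (e,e or a,a); trans → (a,e or e,a).
Best chair for cis: E = 0.00 kcal/mol; best chair for trans: E = 0.17 kcal/mol.
The cis isomer is lower by 0.17 kcal/mol.

cis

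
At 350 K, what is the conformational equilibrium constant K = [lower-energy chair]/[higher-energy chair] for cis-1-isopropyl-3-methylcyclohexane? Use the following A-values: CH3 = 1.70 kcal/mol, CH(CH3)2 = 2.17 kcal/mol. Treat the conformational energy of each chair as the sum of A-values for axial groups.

C1 and C3 have the same parity, so for the cis isomer the two substituents are e,e in one chair and a,a in the other.
Chair I (methyl axial, isopropyl axial): E = 3.87 kcal/mol; chair II (methyl equatorial, isopropyl equatorial): E = 0.00 kcal/mol.
ΔG = 3.87 kcal/mol between the two chairs.
K = exp(ΔG/RT) with R = 1.987×10⁻³ kcal mol⁻¹ K⁻¹ and T = 350 K gives K ≈ 261.

K ≈ 261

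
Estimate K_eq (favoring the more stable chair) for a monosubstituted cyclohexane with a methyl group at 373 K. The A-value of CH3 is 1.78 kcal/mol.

K ≈ 11.0

One chair has the methyl group axial (E = 1.78 kcal/mol) and the other has it equatorial (E = 0).
ΔG = 1.78 kcal/mol between the two chairs.
K = exp(ΔG/RT) with R = 1.987×10⁻³ kcal mol⁻¹ K⁻¹ and T = 373 K gives K ≈ 11.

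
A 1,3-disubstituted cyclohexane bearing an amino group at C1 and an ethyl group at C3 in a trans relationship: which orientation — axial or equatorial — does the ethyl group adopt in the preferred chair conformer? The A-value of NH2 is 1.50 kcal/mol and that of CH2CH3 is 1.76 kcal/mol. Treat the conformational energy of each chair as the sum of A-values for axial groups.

equatorial

C1 and C3 have the same parity, so for the trans isomer the two substituents are one axial and one equatorial in each chair.
Chair I (amino axial, ethyl equatorial): E = 1.50 kcal/mol.
Chair II (amino equatorial, ethyl axial): E = 1.76 kcal/mol.
Chair I is the more stable (lower-energy) conformer, and in that chair the ethyl group is equatorial.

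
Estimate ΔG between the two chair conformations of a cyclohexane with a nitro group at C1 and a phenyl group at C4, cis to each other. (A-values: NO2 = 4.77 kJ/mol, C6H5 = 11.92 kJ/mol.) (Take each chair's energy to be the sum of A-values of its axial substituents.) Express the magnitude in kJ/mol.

C1 and C4 have opposite parity, so for the cis isomer the two substituents are one axial and one equatorial in each chair.
Chair I (nitro axial, phenyl equatorial): E = 4.77 kJ/mol.
Chair II (nitro equatorial, phenyl axial): E = 11.92 kJ/mol.
ΔE = 11.92 − 4.77 = 7.15 kJ/mol; chair I is more stable.

7.15 kJ/mol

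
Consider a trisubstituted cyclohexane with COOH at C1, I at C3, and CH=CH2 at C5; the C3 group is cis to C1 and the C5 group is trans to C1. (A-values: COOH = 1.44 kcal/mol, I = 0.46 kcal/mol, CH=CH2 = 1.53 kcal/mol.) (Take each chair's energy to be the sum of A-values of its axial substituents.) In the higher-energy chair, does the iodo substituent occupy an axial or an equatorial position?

Chair I (carboxyl axial, iodo axial, vinyl equatorial): E = 1.90 kcal/mol.
Chair II (carboxyl equatorial, iodo equatorial, vinyl axial): E = 1.53 kcal/mol.
Chair I is the less stable (higher-energy) conformer, and in that chair the iodo group is axial.

axial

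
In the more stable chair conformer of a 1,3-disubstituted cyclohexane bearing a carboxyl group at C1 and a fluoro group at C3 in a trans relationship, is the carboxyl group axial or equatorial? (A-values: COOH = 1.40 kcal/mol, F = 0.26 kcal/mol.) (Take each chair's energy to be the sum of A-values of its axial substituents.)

equatorial

C1 and C3 have the same parity, so for the trans isomer the two substituents are one axial and one equatorial in each chair.
Chair I (carboxyl axial, fluoro equatorial): E = 1.40 kcal/mol.
Chair II (carboxyl equatorial, fluoro axial): E = 0.26 kcal/mol.
Chair II is the more stable (lower-energy) conformer, and in that chair the carboxyl group is equatorial.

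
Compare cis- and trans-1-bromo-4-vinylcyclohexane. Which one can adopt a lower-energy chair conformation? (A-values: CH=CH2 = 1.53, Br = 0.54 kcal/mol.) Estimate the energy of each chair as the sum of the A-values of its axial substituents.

trans

At 1,4 positions (parity opposite): cis → (a,e or e,a); trans → (e,e or a,a).
Best chair for cis: E = 0.54 kcal/mol; best chair for trans: E = 0.00 kcal/mol.
The trans isomer is lower by 0.54 kcal/mol.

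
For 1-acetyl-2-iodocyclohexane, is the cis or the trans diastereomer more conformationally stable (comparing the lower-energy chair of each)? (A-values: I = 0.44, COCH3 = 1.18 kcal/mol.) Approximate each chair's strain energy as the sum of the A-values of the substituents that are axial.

trans

At 1,2 positions (parity opposite): cis → (a,e or e,a); trans → (e,e or a,a).
Best chair for cis: E = 0.44 kcal/mol; best chair for trans: E = 0.00 kcal/mol.
The trans isomer is lower by 0.44 kcal/mol.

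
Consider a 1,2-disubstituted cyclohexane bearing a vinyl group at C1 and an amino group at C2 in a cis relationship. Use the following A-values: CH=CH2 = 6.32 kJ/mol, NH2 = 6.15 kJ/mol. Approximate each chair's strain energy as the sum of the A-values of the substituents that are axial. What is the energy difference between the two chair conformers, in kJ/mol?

0.17 kJ/mol

C1 and C2 have opposite parity, so for the cis isomer the two substituents are one axial and one equatorial in each chair.
Chair I (vinyl axial, amino equatorial): E = 6.32 kJ/mol.
Chair II (vinyl equatorial, amino axial): E = 6.15 kJ/mol.
ΔE = 6.32 − 6.15 = 0.17 kJ/mol; chair II is more stable.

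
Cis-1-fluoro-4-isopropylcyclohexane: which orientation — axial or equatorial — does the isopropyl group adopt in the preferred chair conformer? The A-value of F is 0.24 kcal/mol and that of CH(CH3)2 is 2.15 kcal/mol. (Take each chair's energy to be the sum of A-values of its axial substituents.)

equatorial

C1 and C4 have opposite parity, so for the cis isomer the two substituents are one axial and one equatorial in each chair.
Chair I (fluoro axial, isopropyl equatorial): E = 0.24 kcal/mol.
Chair II (fluoro equatorial, isopropyl axial): E = 2.15 kcal/mol.
Chair I is the more stable (lower-energy) conformer, and in that chair the isopropyl group is equatorial.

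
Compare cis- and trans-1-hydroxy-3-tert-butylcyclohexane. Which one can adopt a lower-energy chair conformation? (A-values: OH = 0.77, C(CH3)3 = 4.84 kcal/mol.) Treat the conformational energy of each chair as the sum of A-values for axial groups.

At 1,3 positions (parity same): cis → (e,e or a,a); trans → (a,e or e,a).
Best chair for cis: E = 0.00 kcal/mol; best chair for trans: E = 0.77 kcal/mol.
The cis isomer is lower by 0.77 kcal/mol.

cis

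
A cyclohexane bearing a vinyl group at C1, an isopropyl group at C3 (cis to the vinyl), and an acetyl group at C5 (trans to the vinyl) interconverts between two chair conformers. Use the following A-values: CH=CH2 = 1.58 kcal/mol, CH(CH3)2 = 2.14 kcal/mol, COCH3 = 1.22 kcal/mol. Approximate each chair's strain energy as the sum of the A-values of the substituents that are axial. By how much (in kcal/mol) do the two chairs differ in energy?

Chair I (vinyl axial, isopropyl axial, acetyl equatorial): E = 3.72 kcal/mol.
Chair II (vinyl equatorial, isopropyl equatorial, acetyl axial): E = 1.22 kcal/mol.
ΔE = 3.72 − 1.22 = 2.50 kcal/mol; chair II is more stable.

2.50 kcal/mol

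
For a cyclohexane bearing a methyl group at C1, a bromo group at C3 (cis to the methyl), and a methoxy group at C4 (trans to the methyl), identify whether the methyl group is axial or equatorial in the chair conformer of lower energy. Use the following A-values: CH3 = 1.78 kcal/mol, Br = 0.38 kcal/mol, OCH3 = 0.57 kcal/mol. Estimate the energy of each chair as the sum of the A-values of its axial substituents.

equatorial

Chair I (methyl axial, bromo axial, methoxy axial): E = 2.73 kcal/mol.
Chair II (methyl equatorial, bromo equatorial, methoxy equatorial): E = 0.00 kcal/mol.
Chair II is the more stable (lower-energy) conformer, and in that chair the methyl group is equatorial.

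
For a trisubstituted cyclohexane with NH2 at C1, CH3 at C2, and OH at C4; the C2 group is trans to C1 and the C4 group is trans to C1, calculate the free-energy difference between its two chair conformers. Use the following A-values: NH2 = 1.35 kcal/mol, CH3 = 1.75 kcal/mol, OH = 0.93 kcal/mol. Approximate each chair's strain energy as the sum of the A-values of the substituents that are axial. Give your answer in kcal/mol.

4.03 kcal/mol

Chair I (amino axial, methyl axial, hydroxyl axial): E = 4.03 kcal/mol.
Chair II (amino equatorial, methyl equatorial, hydroxyl equatorial): E = 0.00 kcal/mol.
ΔE = 4.03 − 0.00 = 4.03 kcal/mol; chair II is more stable.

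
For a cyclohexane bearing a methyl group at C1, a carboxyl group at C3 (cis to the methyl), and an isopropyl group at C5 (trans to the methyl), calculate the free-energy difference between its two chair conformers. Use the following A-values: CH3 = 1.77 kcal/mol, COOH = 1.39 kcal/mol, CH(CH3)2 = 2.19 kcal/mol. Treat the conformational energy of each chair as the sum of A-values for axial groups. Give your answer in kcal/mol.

Chair I (methyl axial, carboxyl axial, isopropyl equatorial): E = 3.16 kcal/mol.
Chair II (methyl equatorial, carboxyl equatorial, isopropyl axial): E = 2.19 kcal/mol.
ΔE = 3.16 − 2.19 = 0.97 kcal/mol; chair II is more stable.

0.97 kcal/mol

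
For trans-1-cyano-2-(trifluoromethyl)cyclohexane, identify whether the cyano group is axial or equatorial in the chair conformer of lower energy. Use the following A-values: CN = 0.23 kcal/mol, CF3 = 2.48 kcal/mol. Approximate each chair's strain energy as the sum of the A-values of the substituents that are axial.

equatorial

C1 and C2 have opposite parity, so for the trans isomer the two substituents are e,e in one chair and a,a in the other.
Chair I (cyano axial, trifluoromethyl axial): E = 2.71 kcal/mol.
Chair II (cyano equatorial, trifluoromethyl equatorial): E = 0.00 kcal/mol.
Chair II is the more stable (lower-energy) conformer, and in that chair the cyano group is equatorial.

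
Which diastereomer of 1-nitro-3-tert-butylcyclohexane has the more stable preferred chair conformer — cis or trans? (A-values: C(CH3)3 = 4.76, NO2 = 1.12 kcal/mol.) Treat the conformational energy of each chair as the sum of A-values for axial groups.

cis

At 1,3 positions (parity same): cis → (e,e or a,a); trans → (a,e or e,a).
Best chair for cis: E = 0.00 kcal/mol; best chair for trans: E = 1.12 kcal/mol.
The cis isomer is lower by 1.12 kcal/mol.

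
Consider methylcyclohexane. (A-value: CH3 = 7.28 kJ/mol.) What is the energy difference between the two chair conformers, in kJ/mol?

A monosubstituted cyclohexane has one chair with the methyl group axial (E = A = 7.28 kJ/mol) and one with it equatorial (E = 0).
ΔE = 7.28 − 0 = 7.28 kJ/mol.

7.28 kJ/mol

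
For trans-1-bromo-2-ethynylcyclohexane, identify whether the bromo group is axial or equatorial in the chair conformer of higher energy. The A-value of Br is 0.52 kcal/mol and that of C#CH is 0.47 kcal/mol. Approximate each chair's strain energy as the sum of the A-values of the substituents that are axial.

C1 and C2 have opposite parity, so for the trans isomer the two substituents are e,e in one chair and a,a in the other.
Chair I (bromo axial, ethynyl axial): E = 0.99 kcal/mol.
Chair II (bromo equatorial, ethynyl equatorial): E = 0.00 kcal/mol.
Chair I is the less stable (higher-energy) conformer, and in that chair the bromo group is axial.

axial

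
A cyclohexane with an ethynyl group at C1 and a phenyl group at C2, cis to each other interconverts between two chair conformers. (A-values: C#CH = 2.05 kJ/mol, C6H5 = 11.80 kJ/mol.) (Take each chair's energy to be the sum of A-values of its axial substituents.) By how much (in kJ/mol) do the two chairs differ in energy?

9.75 kJ/mol

C1 and C2 have opposite parity, so for the cis isomer the two substituents are one axial and one equatorial in each chair.
Chair I (ethynyl axial, phenyl equatorial): E = 2.05 kJ/mol.
Chair II (ethynyl equatorial, phenyl axial): E = 11.80 kJ/mol.
ΔE = 11.80 − 2.05 = 9.75 kJ/mol; chair I is more stable.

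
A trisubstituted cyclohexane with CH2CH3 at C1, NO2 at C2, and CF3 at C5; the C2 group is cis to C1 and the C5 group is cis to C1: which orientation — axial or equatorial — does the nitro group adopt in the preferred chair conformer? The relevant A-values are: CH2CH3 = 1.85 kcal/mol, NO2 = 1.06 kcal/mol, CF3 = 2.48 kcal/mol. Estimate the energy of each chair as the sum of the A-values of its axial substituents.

axial

Chair I (ethyl axial, nitro equatorial, trifluoromethyl axial): E = 4.33 kcal/mol.
Chair II (ethyl equatorial, nitro axial, trifluoromethyl equatorial): E = 1.06 kcal/mol.
Chair II is the more stable (lower-energy) conformer, and in that chair the nitro group is axial.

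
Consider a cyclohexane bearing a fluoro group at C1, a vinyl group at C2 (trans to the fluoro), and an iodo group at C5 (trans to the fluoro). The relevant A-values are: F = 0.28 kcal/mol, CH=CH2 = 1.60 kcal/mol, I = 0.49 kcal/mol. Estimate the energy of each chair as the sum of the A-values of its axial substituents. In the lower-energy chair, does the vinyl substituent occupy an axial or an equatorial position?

equatorial

Chair I (fluoro axial, vinyl axial, iodo equatorial): E = 1.88 kcal/mol.
Chair II (fluoro equatorial, vinyl equatorial, iodo axial): E = 0.49 kcal/mol.
Chair II is the more stable (lower-energy) conformer, and in that chair the vinyl group is equatorial.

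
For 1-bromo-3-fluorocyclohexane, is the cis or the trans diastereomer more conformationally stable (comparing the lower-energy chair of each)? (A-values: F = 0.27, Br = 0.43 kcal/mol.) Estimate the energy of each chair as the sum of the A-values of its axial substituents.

cis

At 1,3 positions (parity same): cis → (e,e or a,a); trans → (a,e or e,a).
Best chair for cis: E = 0.00 kcal/mol; best chair for trans: E = 0.27 kcal/mol.
The cis isomer is lower by 0.27 kcal/mol.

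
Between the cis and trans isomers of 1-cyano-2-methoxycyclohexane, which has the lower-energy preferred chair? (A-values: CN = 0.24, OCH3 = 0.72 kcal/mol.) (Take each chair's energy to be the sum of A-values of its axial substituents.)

trans

At 1,2 positions (parity opposite): cis → (a,e or e,a); trans → (e,e or a,a).
Best chair for cis: E = 0.24 kcal/mol; best chair for trans: E = 0.00 kcal/mol.
The trans isomer is lower by 0.24 kcal/mol.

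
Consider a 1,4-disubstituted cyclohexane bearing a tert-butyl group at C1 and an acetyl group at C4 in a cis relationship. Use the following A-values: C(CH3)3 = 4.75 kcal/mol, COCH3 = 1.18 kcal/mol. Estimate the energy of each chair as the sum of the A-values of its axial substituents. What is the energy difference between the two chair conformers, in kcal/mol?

C1 and C4 have opposite parity, so for the cis isomer the two substituents are one axial and one equatorial in each chair.
Chair I (tert-butyl axial, acetyl equatorial): E = 4.75 kcal/mol.
Chair II (tert-butyl equatorial, acetyl axial): E = 1.18 kcal/mol.
ΔE = 4.75 − 1.18 = 3.57 kcal/mol; chair II is more stable.

3.57 kcal/mol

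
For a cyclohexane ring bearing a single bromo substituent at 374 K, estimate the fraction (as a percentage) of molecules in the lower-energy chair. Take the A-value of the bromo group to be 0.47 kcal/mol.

65.3%

One chair has the bromo group axial (E = 0.47 kcal/mol) and the other has it equatorial (E = 0).
ΔG = 0.47 kcal/mol between the two chairs.
K = exp(ΔG/RT) with R = 1.987×10⁻³ kcal mol⁻¹ K⁻¹ and T = 374 K gives K ≈ 1.88.
Fraction in the lower-energy chair = K/(K+1) = 65.3%.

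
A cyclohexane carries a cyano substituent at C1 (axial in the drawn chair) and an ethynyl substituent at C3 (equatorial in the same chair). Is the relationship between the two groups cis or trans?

trans

C1 and C3 have the same parity, so their axial bonds point in the same direction.
With same-parity carbons, two substituents on the same face are both axial or both equatorial; opposite faces give one of each.
Here the groups are axial/equatorial → opposite face → trans.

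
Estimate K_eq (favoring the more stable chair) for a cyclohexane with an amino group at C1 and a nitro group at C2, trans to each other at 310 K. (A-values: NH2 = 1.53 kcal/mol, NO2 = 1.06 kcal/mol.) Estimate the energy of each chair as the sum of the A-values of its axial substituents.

K ≈ 67.0

C1 and C2 have opposite parity, so for the trans isomer the two substituents are e,e in one chair and a,a in the other.
Chair I (amino axial, nitro axial): E = 2.59 kcal/mol; chair II (amino equatorial, nitro equatorial): E = 0.00 kcal/mol.
ΔG = 2.59 kcal/mol between the two chairs.
K = exp(ΔG/RT) with R = 1.987×10⁻³ kcal mol⁻¹ K⁻¹ and T = 310 K gives K ≈ 67.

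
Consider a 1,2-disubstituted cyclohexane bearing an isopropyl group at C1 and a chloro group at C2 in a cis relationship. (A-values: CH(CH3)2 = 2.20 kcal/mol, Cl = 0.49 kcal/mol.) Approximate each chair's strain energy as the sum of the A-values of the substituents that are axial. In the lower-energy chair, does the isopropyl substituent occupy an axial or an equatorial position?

C1 and C2 have opposite parity, so for the cis isomer the two substituents are one axial and one equatorial in each chair.
Chair I (isopropyl axial, chloro equatorial): E = 2.20 kcal/mol.
Chair II (isopropyl equatorial, chloro axial): E = 0.49 kcal/mol.
Chair II is the more stable (lower-energy) conformer, and in that chair the isopropyl group is equatorial.

equatorial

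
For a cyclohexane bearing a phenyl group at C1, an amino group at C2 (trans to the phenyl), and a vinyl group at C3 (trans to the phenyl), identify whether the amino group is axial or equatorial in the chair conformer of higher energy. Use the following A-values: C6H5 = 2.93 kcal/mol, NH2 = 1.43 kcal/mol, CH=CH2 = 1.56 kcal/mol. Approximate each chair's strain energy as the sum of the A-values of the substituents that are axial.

Chair I (phenyl axial, amino axial, vinyl equatorial): E = 4.36 kcal/mol.
Chair II (phenyl equatorial, amino equatorial, vinyl axial): E = 1.56 kcal/mol.
Chair I is the less stable (higher-energy) conformer, and in that chair the amino group is axial.

axial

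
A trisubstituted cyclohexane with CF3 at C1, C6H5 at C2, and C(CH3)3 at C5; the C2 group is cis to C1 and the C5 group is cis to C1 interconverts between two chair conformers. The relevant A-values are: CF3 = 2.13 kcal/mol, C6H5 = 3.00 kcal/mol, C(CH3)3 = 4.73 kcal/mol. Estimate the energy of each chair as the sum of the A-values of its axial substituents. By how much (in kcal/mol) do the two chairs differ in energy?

Chair I (trifluoromethyl axial, phenyl equatorial, tert-butyl axial): E = 6.86 kcal/mol.
Chair II (trifluoromethyl equatorial, phenyl axial, tert-butyl equatorial): E = 3.00 kcal/mol.
ΔE = 6.86 − 3.00 = 3.86 kcal/mol; chair II is more stable.

3.86 kcal/mol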